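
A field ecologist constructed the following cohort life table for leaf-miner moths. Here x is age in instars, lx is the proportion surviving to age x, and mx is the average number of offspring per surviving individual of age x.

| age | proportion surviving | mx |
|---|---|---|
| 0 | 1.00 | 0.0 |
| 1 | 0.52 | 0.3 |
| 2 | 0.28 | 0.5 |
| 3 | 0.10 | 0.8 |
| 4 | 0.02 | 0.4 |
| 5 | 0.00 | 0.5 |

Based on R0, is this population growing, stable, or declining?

declining

R0 = Σ lx·mx = 0 + 0.156 + 0.14 + 0.08 + 0.008 + 0 = 0.384
R0 < 1, so the population is declining.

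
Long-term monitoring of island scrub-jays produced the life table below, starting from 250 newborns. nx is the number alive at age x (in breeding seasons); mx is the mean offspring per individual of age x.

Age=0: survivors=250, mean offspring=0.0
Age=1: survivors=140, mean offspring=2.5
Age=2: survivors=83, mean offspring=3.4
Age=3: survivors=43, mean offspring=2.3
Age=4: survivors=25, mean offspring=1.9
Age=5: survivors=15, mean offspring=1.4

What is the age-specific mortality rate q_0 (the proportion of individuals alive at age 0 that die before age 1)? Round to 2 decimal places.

lx = nx/n0 = nx/250: 1, 0.56, 0.332, 0.172, 0.1, 0.06
q_0 = (l_0 − l_1) / l_0 = (1 − 0.56) / 1
     = 0.44 / 1 = 0.44 → 0.44

0.44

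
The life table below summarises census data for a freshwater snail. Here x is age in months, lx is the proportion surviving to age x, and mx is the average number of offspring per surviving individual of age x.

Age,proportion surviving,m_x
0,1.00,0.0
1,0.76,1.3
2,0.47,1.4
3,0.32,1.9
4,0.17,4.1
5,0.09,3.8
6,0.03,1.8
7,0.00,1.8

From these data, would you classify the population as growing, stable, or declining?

R0 = Σ lx·mx = 0 + 0.988 + 0.658 + 0.608 + 0.697 + 0.342 + 0.054 + 0 = 3.347
R0 > 1, so the population is growing.

growing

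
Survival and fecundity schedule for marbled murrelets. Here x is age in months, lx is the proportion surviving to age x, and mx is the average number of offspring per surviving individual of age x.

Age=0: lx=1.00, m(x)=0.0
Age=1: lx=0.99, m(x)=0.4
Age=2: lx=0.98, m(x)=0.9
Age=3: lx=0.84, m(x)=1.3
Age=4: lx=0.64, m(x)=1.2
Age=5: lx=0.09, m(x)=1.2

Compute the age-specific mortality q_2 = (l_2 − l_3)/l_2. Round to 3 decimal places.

q_2 = (l_2 − l_3) / l_2 = (0.98 − 0.84) / 0.98
     = 0.14 / 0.98 = 0.142857… → 0.143

0.143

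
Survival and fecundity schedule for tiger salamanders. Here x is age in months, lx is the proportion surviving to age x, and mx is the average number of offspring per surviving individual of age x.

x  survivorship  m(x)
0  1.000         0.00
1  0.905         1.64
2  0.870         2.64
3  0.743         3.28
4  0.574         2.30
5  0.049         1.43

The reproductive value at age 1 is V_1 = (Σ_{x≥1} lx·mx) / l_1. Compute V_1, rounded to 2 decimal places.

lx·mx for x ≥ 1: 1.4842, 2.2968, 2.43704, 1.3202, 0.07007 → sum = 7.60831
V_1 = 7.60831 / l_1 = 7.60831 / 0.905 = 8.406972… → 8.41

8.41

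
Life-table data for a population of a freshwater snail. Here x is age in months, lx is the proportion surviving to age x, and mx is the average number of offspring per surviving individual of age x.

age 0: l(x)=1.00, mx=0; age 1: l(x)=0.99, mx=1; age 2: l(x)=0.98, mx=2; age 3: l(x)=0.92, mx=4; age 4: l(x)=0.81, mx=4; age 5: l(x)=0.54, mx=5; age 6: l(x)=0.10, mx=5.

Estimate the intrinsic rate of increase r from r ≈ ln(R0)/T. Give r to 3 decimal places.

0.740

R0 = Σ lx·mx = 0 + 0.99 + 1.96 + 3.68 + 3.24 + 2.7 + 0.5 = 13.07
Σ x·lx·mx = 45.41; T = 45.41/13.07 = 3.47437…
r ≈ ln(R0)/T = ln(13.07)/3.47437… = 0.73979… → 0.740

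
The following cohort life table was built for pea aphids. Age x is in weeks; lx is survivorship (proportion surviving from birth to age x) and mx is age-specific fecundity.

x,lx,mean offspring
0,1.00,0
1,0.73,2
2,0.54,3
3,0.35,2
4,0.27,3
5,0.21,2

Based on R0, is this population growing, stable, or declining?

growing

R0 = Σ lx·mx = 0 + 1.46 + 1.62 + 0.7 + 0.81 + 0.42 = 5.01
R0 > 1, so the population is growing.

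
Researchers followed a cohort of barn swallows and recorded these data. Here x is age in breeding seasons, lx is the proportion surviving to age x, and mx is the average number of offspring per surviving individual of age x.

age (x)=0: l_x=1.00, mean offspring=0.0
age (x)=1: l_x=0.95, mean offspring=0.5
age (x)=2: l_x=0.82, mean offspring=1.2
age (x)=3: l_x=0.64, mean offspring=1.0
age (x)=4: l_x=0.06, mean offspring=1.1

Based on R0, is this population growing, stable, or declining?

growing

R0 = Σ lx·mx = 0 + 0.475 + 0.984 + 0.64 + 0.066 = 2.165
R0 > 1, so the population is growing.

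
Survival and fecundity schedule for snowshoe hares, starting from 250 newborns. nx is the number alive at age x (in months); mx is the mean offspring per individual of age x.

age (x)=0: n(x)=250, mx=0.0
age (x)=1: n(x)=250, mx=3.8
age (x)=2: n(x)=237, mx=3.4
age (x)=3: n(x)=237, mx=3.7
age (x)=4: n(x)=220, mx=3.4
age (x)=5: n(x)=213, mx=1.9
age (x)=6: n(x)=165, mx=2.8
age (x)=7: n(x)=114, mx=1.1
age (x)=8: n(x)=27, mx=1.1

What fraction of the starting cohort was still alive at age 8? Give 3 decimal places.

l_8 = n_8/n_0 = 27/250 = 0.108 → 0.108

0.108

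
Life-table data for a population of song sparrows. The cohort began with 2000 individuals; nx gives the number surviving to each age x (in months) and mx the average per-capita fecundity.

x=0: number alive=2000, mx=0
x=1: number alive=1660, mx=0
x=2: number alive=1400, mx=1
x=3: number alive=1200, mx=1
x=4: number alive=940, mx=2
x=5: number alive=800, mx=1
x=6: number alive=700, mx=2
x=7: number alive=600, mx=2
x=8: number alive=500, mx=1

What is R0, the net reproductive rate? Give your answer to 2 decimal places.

lx = nx/n0 = nx/2000: 1, 0.83, 0.7, 0.6, 0.47, 0.4, 0.35, 0.3, 0.25
lx·mx by age: 0, 0, 0.7, 0.6, 0.94, 0.4, 0.7, 0.6, 0.25
R0 = Σ lx·mx = 4.19 → 4.19

4.19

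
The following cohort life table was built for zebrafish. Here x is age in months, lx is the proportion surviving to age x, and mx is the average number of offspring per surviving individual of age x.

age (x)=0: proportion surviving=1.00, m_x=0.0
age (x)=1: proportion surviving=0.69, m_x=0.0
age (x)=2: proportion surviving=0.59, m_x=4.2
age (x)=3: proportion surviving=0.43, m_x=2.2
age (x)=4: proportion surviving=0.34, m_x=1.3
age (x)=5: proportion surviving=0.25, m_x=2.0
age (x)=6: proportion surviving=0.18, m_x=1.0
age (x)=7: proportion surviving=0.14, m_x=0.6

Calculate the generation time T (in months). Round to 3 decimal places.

lx·mx: 0, 0, 2.478, 0.946, 0.442, 0.5, 0.18, 0.084 → R0 = 4.63
x·lx·mx: 0, 0, 4.956, 2.838, 1.768, 2.5, 1.08, 0.588 → Σ = 13.73
T = 13.73 / 4.63 = 2.965443… → 2.965

2.965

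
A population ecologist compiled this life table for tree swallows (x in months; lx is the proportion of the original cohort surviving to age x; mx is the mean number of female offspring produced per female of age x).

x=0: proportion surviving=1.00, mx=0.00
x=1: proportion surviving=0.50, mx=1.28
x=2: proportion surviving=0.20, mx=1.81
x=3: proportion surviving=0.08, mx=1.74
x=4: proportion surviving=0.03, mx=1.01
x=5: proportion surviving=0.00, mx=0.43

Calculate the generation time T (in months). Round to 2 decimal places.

1.62

lx·mx: 0, 0.64, 0.362, 0.1392, 0.0303, 0 → R0 = 1.1715
x·lx·mx: 0, 0.64, 0.724, 0.4176, 0.1212, 0 → Σ = 1.9028
T = 1.9028 / 1.1715 = 1.624242… → 1.62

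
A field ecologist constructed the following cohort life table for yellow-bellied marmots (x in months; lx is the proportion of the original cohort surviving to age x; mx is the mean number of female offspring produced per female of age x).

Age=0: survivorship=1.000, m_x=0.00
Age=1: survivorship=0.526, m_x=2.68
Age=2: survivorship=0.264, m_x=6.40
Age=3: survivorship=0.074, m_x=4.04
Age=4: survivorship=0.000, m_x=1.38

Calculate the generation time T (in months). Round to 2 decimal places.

lx·mx: 0, 1.40968, 1.6896, 0.29896, 0 → R0 = 3.39824
x·lx·mx: 0, 1.40968, 3.3792, 0.89688, 0 → Σ = 5.68576
T = 5.68576 / 3.39824 = 1.673148… → 1.67

1.67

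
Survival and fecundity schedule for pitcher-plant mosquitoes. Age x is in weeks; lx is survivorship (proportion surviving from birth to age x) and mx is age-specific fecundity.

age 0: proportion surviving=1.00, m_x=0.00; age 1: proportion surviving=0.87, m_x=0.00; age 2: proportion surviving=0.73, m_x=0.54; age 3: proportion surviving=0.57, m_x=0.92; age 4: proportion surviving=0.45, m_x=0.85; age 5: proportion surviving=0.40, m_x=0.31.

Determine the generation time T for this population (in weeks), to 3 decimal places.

3.166

lx·mx: 0, 0, 0.3942, 0.5244, 0.3825, 0.124 → R0 = 1.4251
x·lx·mx: 0, 0, 0.7884, 1.5732, 1.53, 0.62 → Σ = 4.5116
T = 4.5116 / 1.4251 = 3.165813… → 3.166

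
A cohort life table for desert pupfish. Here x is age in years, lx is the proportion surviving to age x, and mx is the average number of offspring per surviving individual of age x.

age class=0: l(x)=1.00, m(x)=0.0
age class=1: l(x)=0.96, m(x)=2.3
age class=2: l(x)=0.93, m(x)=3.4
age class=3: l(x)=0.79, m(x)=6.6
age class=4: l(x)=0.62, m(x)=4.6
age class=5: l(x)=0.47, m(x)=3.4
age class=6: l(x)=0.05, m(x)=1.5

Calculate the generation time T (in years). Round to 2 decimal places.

2.91

lx·mx: 0, 2.208, 3.162, 5.214, 2.852, 1.598, 0.075 → R0 = 15.109
x·lx·mx: 0, 2.208, 6.324, 15.642, 11.408, 7.99, 0.45 → Σ = 44.022
T = 44.022 / 15.109 = 2.913628… → 2.91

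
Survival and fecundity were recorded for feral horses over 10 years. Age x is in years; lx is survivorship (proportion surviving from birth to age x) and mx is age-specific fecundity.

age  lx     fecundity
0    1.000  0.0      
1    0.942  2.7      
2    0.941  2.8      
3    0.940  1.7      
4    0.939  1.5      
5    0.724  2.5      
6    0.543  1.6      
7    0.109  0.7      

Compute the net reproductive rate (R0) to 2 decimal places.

10.94

lx·mx by age: 0, 2.5434, 2.6348, 1.598, 1.4085, 1.81, 0.8688, 0.0763
R0 = Σ lx·mx = 10.9398 → 10.94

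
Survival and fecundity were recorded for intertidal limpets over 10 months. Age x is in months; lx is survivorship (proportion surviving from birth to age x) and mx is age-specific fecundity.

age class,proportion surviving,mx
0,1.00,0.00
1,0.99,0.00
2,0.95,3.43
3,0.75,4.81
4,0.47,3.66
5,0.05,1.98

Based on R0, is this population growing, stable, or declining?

R0 = Σ lx·mx = 0 + 0 + 3.2585 + 3.6075 + 1.7202 + 0.099 = 8.6852
R0 > 1, so the population is growing.

growing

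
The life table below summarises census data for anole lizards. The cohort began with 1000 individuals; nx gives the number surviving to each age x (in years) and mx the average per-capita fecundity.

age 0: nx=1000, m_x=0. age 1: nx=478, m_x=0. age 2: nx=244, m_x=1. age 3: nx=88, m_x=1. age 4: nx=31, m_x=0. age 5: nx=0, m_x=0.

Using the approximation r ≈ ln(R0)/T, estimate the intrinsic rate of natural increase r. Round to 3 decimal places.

-0.487

lx = nx/n0 = nx/1000: 1, 0.478, 0.244, 0.088, 0.031, 0
R0 = Σ lx·mx = 0 + 0 + 0.244 + 0.088 + 0 + 0 = 0.332
Σ x·lx·mx = 0.752; T = 0.752/0.332 = 2.26506…
r ≈ ln(R0)/T = ln(0.332)/2.26506… = -0.4868… → -0.487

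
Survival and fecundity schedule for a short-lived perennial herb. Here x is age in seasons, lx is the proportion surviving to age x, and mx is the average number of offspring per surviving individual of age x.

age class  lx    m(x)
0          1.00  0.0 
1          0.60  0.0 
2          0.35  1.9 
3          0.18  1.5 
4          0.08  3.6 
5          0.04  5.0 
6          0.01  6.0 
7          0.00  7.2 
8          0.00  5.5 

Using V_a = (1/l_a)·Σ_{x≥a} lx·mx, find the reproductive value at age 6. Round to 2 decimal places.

6.00

lx·mx for x ≥ 6: 0.06, 0, 0 → sum = 0.06
V_6 = 0.06 / l_6 = 0.06 / 0.01 = 6 → 6.00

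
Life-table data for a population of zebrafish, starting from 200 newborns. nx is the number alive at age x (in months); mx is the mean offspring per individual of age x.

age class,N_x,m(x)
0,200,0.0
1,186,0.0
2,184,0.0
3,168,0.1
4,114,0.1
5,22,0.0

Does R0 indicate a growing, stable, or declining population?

lx = nx/n0 = nx/200: 1, 0.93, 0.92, 0.84, 0.57, 0.11
R0 = Σ lx·mx = 0 + 0 + 0 + 0.084 + 0.057 + 0 = 0.141
R0 < 1, so the population is declining.

declining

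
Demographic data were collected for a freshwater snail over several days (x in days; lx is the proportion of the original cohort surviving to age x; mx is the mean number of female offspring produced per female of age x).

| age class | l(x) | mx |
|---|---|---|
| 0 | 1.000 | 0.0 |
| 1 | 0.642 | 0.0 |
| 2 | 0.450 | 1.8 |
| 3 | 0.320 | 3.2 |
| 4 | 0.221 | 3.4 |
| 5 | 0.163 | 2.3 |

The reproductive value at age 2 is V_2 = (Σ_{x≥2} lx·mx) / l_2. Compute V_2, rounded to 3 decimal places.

6.578

lx·mx for x ≥ 2: 0.81, 1.024, 0.7514, 0.3749 → sum = 2.9603
V_2 = 2.9603 / l_2 = 2.9603 / 0.45 = 6.578444… → 6.578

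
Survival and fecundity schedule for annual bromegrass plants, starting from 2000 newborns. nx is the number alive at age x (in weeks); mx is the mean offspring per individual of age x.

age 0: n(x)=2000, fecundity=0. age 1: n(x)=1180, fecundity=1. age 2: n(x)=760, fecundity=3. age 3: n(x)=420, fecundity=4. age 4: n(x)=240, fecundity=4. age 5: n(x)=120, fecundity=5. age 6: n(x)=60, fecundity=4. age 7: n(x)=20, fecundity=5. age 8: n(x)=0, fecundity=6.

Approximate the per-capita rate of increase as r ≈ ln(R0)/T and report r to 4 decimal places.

lx = nx/n0 = nx/2000: 1, 0.59, 0.38, 0.21, 0.12, 0.06, 0.03, 0.01, 0
R0 = Σ lx·mx = 0 + 0.59 + 1.14 + 0.84 + 0.48 + 0.3 + 0.12 + 0.05 + 0 = 3.52
Σ x·lx·mx = 9.88; T = 9.88/3.52 = 2.80682…
r ≈ ln(R0)/T = ln(3.52)/2.80682… = 0.448359… → 0.4484

0.4484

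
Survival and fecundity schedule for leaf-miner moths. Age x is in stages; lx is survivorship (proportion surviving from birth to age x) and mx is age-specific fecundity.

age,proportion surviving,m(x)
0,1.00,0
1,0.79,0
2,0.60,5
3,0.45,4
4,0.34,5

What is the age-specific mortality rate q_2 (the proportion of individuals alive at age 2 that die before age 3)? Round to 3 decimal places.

q_2 = (l_2 − l_3) / l_2 = (0.6 − 0.45) / 0.6
     = 0.15 / 0.6 = 0.25 → 0.250

0.250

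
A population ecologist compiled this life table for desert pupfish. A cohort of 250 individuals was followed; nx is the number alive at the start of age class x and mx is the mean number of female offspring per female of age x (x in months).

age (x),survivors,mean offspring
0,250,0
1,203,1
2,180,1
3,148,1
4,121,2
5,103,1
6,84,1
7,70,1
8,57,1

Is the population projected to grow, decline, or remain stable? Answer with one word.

growing

lx = nx/n0 = nx/250: 1, 0.812, 0.72, 0.592, 0.484, 0.412, 0.336, 0.28, 0.228
R0 = Σ lx·mx = 0 + 0.812 + 0.72 + 0.592 + 0.968 + 0.412 + 0.336 + 0.28 + 0.228 = 4.348
R0 > 1, so the population is growing.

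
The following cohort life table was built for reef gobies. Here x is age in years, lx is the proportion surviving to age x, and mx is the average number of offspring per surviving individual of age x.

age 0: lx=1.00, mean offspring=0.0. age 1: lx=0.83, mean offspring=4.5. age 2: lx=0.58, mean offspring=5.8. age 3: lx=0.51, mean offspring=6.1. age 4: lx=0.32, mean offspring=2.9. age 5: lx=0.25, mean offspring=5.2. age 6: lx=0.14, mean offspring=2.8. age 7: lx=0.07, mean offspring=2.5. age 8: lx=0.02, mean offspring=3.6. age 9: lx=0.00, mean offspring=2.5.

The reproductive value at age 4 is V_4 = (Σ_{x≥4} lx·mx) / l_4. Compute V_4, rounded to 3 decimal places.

lx·mx for x ≥ 4: 0.928, 1.3, 0.392, 0.175, 0.072, 0 → sum = 2.867
V_4 = 2.867 / l_4 = 2.867 / 0.32 = 8.959375 → 8.959

8.959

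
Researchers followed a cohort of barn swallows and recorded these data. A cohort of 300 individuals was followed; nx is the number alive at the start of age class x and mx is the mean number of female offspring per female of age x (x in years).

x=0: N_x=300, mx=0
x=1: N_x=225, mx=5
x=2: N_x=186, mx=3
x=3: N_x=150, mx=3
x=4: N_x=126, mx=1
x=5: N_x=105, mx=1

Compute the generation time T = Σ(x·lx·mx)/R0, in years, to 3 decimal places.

1.954

lx = nx/n0 = nx/300: 1, 0.75, 0.62, 0.5, 0.42, 0.35
lx·mx: 0, 3.75, 1.86, 1.5, 0.42, 0.35 → R0 = 7.88
x·lx·mx: 0, 3.75, 3.72, 4.5, 1.68, 1.75 → Σ = 15.4
T = 15.4 / 7.88 = 1.954315… → 1.954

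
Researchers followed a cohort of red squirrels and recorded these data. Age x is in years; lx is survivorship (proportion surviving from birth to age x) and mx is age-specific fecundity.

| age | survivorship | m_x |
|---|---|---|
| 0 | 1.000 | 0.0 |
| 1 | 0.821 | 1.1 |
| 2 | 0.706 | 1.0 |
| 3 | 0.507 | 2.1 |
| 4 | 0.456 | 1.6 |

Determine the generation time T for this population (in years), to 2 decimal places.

lx·mx: 0, 0.9031, 0.706, 1.0647, 0.7296 → R0 = 3.4034
x·lx·mx: 0, 0.9031, 1.412, 3.1941, 2.9184 → Σ = 8.4276
T = 8.4276 / 3.4034 = 2.47623… → 2.48

2.48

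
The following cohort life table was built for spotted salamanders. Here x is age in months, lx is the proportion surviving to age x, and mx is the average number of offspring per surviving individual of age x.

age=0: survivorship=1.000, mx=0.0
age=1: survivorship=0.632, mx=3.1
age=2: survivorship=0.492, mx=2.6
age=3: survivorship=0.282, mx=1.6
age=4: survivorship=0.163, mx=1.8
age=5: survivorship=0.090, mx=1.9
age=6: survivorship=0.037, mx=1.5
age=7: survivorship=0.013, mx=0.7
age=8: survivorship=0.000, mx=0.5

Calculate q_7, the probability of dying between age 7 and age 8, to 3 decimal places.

q_7 = (l_7 − l_8) / l_7 = (0.013 − 0) / 0.013
     = 0.013 / 0.013 = 1 → 1.000

1.000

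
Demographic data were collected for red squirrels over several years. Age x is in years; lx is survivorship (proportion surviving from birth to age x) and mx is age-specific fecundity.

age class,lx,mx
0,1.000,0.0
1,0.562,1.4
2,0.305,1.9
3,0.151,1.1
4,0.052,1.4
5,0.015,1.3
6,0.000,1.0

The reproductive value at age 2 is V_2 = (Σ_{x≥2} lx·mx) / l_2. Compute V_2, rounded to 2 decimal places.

2.75

lx·mx for x ≥ 2: 0.5795, 0.1661, 0.0728, 0.0195, 0 → sum = 0.8379
V_2 = 0.8379 / l_2 = 0.8379 / 0.305 = 2.747213… → 2.75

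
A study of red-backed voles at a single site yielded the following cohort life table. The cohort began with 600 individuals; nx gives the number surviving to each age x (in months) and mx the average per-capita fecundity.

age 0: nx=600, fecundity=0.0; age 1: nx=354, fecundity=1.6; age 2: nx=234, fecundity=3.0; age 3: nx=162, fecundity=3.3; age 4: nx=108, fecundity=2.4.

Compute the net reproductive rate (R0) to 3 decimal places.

lx = nx/n0 = nx/600: 1, 0.59, 0.39, 0.27, 0.18
lx·mx by age: 0, 0.944, 1.17, 0.891, 0.432
R0 = Σ lx·mx = 3.437 → 3.437

3.437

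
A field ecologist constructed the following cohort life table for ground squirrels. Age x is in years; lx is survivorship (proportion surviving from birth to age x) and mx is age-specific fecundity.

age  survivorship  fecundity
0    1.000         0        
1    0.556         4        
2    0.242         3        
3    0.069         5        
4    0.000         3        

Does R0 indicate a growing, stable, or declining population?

R0 = Σ lx·mx = 0 + 2.224 + 0.726 + 0.345 + 0 = 3.295
R0 > 1, so the population is growing.

growing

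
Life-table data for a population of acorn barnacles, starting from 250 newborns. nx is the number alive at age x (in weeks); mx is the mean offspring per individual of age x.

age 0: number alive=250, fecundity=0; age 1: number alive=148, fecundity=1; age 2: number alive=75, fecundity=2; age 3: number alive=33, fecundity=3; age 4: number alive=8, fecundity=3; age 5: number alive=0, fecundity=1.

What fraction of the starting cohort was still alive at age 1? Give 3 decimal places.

0.592

l_1 = n_1/n_0 = 148/250 = 0.592 → 0.592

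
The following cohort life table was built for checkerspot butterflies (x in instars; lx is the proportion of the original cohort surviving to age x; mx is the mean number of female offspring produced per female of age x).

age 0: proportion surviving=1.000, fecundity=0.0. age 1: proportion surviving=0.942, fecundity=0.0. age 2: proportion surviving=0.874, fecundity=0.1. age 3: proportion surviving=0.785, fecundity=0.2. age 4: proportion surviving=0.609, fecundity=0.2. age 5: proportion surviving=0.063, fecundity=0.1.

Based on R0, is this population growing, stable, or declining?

declining

R0 = Σ lx·mx = 0 + 0 + 0.0874 + 0.157 + 0.1218 + 0.0063 = 0.3725
R0 < 1, so the population is declining.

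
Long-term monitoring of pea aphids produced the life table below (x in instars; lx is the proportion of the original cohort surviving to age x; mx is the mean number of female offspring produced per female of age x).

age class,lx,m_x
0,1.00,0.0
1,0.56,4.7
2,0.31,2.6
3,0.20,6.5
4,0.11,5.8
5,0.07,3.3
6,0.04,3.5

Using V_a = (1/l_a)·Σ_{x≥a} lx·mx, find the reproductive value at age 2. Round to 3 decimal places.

lx·mx for x ≥ 2: 0.806, 1.3, 0.638, 0.231, 0.14 → sum = 3.115
V_2 = 3.115 / l_2 = 3.115 / 0.31 = 10.048387… → 10.048

10.048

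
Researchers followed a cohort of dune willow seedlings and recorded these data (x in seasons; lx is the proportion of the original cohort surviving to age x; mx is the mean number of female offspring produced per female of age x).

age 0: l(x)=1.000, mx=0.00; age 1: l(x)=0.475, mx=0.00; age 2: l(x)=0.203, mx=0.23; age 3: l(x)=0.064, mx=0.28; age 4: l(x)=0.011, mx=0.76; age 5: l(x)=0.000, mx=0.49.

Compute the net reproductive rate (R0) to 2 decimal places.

lx·mx by age: 0, 0, 0.04669, 0.01792, 0.00836, 0
R0 = Σ lx·mx = 0.07297 → 0.07

0.07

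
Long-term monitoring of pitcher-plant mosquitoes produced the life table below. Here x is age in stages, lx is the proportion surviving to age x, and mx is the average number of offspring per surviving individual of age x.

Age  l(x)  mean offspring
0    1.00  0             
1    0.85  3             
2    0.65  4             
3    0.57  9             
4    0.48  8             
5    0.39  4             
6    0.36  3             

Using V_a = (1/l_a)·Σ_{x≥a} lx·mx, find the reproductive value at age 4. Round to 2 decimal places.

13.50

lx·mx for x ≥ 4: 3.84, 1.56, 1.08 → sum = 6.48
V_4 = 6.48 / l_4 = 6.48 / 0.48 = 13.5 → 13.50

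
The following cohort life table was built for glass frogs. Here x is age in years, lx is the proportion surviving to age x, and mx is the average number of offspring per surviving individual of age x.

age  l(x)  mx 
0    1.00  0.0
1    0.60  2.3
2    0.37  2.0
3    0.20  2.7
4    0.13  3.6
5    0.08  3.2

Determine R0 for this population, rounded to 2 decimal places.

lx·mx by age: 0, 1.38, 0.74, 0.54, 0.468, 0.256
R0 = Σ lx·mx = 3.384 → 3.38

3.38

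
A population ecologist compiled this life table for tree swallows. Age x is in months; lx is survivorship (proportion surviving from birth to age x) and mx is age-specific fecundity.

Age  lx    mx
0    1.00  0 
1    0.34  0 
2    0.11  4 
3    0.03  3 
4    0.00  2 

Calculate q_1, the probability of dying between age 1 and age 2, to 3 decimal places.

0.676

q_1 = (l_1 − l_2) / l_1 = (0.34 − 0.11) / 0.34
     = 0.23 / 0.34 = 0.676471… → 0.676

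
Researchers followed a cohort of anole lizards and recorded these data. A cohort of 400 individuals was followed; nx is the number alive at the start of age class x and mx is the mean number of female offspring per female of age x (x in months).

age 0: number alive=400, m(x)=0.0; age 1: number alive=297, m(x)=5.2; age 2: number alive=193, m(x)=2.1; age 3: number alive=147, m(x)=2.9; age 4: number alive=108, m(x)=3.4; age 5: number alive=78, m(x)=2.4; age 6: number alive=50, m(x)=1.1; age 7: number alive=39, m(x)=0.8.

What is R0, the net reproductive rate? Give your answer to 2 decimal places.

lx = nx/n0 = nx/400: 1, 0.7425, 0.4825, 0.3675, 0.27, 0.195, 0.125, 0.0975
lx·mx by age: 0, 3.861, 1.01325, 1.06575, 0.918, 0.468, 0.1375, 0.078
R0 = Σ lx·mx = 7.5415 → 7.54

7.54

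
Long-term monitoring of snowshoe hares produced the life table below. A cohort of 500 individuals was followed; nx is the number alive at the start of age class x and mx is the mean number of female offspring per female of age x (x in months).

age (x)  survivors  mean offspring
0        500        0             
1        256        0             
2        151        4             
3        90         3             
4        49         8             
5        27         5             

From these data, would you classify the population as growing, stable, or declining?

growing

lx = nx/n0 = nx/500: 1, 0.512, 0.302, 0.18, 0.098, 0.054
R0 = Σ lx·mx = 0 + 0 + 1.208 + 0.54 + 0.784 + 0.27 = 2.802
R0 > 1, so the population is growing.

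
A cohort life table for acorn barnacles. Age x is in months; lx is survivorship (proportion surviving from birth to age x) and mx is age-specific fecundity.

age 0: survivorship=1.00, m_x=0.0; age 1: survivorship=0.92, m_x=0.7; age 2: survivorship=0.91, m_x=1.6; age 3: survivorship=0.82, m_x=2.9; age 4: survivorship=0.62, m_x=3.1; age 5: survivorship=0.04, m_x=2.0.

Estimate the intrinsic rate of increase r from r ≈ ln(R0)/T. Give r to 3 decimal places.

0.645

R0 = Σ lx·mx = 0 + 0.644 + 1.456 + 2.378 + 1.922 + 0.08 = 6.48
Σ x·lx·mx = 18.778; T = 18.778/6.48 = 2.89784…
r ≈ ln(R0)/T = ln(6.48)/2.89784… = 0.64487… → 0.645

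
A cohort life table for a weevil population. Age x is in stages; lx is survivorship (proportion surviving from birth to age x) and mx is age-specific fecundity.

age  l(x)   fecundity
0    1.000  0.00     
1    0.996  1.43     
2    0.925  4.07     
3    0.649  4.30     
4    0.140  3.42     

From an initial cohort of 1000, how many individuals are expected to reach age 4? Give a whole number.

Expected survivors = N0 · l_4 = 1000 × 0.140 = 140 → 140

140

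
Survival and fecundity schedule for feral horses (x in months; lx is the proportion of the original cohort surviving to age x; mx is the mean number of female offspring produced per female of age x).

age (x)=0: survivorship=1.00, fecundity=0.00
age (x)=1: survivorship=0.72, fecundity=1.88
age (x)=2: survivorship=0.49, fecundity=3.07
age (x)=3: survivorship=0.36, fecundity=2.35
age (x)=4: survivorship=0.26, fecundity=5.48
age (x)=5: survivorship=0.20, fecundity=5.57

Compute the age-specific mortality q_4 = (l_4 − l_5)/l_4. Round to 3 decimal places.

q_4 = (l_4 − l_5) / l_4 = (0.26 − 0.2) / 0.26
     = 0.06 / 0.26 = 0.230769… → 0.231

0.231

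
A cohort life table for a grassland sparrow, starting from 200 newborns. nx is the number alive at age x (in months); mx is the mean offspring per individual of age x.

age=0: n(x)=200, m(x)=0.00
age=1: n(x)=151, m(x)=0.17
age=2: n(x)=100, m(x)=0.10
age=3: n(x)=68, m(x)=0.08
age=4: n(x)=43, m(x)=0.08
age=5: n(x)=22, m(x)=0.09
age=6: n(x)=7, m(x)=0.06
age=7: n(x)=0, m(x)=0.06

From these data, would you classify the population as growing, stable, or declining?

lx = nx/n0 = nx/200: 1, 0.755, 0.5, 0.34, 0.215, 0.11, 0.035, 0
R0 = Σ lx·mx = 0 + 0.12835 + 0.05 + 0.0272 + 0.0172 + 0.0099 + 0.0021 + 0 = 0.23475
R0 < 1, so the population is declining.

declining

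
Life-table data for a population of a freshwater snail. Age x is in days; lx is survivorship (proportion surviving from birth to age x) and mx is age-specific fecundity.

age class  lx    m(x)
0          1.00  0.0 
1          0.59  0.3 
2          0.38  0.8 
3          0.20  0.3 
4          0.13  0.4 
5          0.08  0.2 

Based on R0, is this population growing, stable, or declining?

R0 = Σ lx·mx = 0 + 0.177 + 0.304 + 0.06 + 0.052 + 0.016 = 0.609
R0 < 1, so the population is declining.

declining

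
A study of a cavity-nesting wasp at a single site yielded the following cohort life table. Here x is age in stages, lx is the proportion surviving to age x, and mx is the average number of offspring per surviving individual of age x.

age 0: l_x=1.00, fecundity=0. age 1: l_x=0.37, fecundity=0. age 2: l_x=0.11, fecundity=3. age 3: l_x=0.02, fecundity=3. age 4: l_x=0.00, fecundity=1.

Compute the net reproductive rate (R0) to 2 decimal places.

lx·mx by age: 0, 0, 0.33, 0.06, 0
R0 = Σ lx·mx = 0.39 → 0.39

0.39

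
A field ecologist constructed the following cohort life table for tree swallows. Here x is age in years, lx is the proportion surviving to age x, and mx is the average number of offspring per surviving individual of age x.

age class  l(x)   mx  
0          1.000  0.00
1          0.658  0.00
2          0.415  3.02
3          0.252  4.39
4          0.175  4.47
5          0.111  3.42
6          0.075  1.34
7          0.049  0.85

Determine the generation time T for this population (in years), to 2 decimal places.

lx·mx: 0, 0, 1.2533, 1.10628, 0.78225, 0.37962, 0.1005, 0.04165 → R0 = 3.6636
x·lx·mx: 0, 0, 2.5066, 3.31884, 3.129, 1.8981, 0.603, 0.29155 → Σ = 11.74709
T = 11.74709 / 3.6636 = 3.206434… → 3.21

3.21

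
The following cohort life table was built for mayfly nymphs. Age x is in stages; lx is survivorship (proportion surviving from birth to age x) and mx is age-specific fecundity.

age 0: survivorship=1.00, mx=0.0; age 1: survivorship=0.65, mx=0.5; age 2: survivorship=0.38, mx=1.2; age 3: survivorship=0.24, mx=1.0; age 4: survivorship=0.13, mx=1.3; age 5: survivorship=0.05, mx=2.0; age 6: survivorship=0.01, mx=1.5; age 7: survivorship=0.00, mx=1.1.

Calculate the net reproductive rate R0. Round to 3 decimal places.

lx·mx by age: 0, 0.325, 0.456, 0.24, 0.169, 0.1, 0.015, 0
R0 = Σ lx·mx = 1.305 → 1.305

1.305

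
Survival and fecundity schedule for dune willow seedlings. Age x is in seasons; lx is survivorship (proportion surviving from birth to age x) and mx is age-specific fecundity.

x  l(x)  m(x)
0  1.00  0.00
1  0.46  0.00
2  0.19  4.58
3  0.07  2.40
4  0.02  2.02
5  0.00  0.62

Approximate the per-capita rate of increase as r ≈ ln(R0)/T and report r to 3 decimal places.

R0 = Σ lx·mx = 0 + 0 + 0.8702 + 0.168 + 0.0404 + 0 = 1.0786
Σ x·lx·mx = 2.406; T = 2.406/1.0786 = 2.23067…
r ≈ ln(R0)/T = ln(1.0786)/2.23067… = 0.03392… → 0.034

0.034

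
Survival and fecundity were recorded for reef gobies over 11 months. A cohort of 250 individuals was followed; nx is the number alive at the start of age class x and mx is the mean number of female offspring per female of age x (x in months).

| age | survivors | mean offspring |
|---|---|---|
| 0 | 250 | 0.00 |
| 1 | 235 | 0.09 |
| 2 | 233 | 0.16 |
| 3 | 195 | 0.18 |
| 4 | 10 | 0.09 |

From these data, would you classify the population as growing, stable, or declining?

declining

lx = nx/n0 = nx/250: 1, 0.94, 0.932, 0.78, 0.04
R0 = Σ lx·mx = 0 + 0.0846 + 0.14912 + 0.1404 + 0.0036 = 0.37772
R0 < 1, so the population is declining.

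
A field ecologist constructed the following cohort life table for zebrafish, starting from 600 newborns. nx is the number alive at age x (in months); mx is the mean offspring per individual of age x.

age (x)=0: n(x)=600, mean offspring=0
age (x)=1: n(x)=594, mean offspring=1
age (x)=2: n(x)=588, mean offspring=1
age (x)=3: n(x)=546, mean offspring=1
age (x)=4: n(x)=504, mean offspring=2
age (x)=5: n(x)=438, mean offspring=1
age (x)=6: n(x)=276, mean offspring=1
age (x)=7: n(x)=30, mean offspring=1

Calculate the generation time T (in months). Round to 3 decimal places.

3.303

lx = nx/n0 = nx/600: 1, 0.99, 0.98, 0.91, 0.84, 0.73, 0.46, 0.05
lx·mx: 0, 0.99, 0.98, 0.91, 1.68, 0.73, 0.46, 0.05 → R0 = 5.8
x·lx·mx: 0, 0.99, 1.96, 2.73, 6.72, 3.65, 2.76, 0.35 → Σ = 19.16
T = 19.16 / 5.8 = 3.303448… → 3.303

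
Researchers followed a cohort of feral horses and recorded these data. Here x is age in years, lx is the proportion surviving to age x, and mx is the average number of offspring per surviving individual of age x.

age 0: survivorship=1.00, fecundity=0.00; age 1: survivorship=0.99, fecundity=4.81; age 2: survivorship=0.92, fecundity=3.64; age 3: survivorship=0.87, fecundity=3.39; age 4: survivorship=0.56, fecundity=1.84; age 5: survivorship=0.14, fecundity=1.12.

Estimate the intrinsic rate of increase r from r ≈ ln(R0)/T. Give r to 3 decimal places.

1.217

R0 = Σ lx·mx = 0 + 4.7619 + 3.3488 + 2.9493 + 1.0304 + 0.1568 = 12.2472
Σ x·lx·mx = 25.213; T = 25.213/12.2472 = 2.05867…
r ≈ ln(R0)/T = ln(12.2472)/2.05867… = 1.21695… → 1.217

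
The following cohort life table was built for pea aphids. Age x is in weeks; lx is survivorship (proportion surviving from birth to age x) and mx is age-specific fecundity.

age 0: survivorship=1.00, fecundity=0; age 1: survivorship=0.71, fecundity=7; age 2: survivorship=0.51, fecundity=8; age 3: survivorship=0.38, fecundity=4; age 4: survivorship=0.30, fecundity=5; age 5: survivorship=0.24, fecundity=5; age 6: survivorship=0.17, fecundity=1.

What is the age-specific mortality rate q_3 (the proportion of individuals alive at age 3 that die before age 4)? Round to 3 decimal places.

q_3 = (l_3 − l_4) / l_3 = (0.38 − 0.3) / 0.38
     = 0.08 / 0.38 = 0.210526… → 0.211

0.211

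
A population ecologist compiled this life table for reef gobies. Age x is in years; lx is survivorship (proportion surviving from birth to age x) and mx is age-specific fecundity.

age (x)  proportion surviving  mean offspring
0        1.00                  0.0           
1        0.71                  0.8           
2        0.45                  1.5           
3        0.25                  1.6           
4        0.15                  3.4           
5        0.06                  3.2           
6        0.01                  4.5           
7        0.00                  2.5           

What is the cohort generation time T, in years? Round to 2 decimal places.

2.67

lx·mx: 0, 0.568, 0.675, 0.4, 0.51, 0.192, 0.045, 0 → R0 = 2.39
x·lx·mx: 0, 0.568, 1.35, 1.2, 2.04, 0.96, 0.27, 0 → Σ = 6.388
T = 6.388 / 2.39 = 2.672803… → 2.67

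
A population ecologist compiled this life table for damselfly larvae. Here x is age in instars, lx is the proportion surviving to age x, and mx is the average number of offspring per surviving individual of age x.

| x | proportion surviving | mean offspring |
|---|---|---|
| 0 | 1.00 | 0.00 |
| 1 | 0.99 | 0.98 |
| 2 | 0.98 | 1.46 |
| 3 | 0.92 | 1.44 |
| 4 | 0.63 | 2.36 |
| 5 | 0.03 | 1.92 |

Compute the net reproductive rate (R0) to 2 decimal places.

lx·mx by age: 0, 0.9702, 1.4308, 1.3248, 1.4868, 0.0576
R0 = Σ lx·mx = 5.2702 → 5.27

5.27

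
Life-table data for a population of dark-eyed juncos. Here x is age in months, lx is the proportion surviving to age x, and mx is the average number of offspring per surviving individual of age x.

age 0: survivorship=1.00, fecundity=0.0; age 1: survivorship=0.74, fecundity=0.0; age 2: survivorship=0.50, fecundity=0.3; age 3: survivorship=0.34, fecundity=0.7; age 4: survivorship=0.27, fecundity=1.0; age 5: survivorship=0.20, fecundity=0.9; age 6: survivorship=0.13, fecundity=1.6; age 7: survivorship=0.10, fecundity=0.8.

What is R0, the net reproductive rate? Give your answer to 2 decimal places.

lx·mx by age: 0, 0, 0.15, 0.238, 0.27, 0.18, 0.208, 0.08
R0 = Σ lx·mx = 1.126 → 1.13

1.13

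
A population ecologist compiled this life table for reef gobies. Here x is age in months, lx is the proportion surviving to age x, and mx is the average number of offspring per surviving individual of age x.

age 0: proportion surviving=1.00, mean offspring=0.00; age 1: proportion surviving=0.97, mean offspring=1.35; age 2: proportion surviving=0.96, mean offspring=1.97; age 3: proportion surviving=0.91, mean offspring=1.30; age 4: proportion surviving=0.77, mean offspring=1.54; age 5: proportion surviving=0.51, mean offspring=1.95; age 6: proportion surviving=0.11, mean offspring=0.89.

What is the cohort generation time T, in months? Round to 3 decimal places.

lx·mx: 0, 1.3095, 1.8912, 1.183, 1.1858, 0.9945, 0.0979 → R0 = 6.6619
x·lx·mx: 0, 1.3095, 3.7824, 3.549, 4.7432, 4.9725, 0.5874 → Σ = 18.944
T = 18.944 / 6.6619 = 2.843633… → 2.844

2.844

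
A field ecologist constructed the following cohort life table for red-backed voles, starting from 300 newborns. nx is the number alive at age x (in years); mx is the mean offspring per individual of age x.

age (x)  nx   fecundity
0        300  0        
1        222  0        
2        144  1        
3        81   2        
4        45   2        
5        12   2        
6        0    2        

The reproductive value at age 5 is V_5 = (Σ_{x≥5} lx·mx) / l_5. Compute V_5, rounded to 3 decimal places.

2.000

lx = nx/n0 = nx/300: 1, 0.74, 0.48, 0.27, 0.15, 0.04, 0
lx·mx for x ≥ 5: 0.08, 0 → sum = 0.08
V_5 = 0.08 / l_5 = 0.08 / 0.04 = 2 → 2.000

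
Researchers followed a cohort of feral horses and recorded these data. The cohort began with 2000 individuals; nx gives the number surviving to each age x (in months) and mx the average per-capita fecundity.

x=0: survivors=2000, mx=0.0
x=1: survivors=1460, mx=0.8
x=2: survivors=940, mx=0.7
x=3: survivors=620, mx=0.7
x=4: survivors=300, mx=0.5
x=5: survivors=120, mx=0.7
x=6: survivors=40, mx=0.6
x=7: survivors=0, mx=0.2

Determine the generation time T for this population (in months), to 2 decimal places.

lx = nx/n0 = nx/2000: 1, 0.73, 0.47, 0.31, 0.15, 0.06, 0.02, 0
lx·mx: 0, 0.584, 0.329, 0.217, 0.075, 0.042, 0.012, 0 → R0 = 1.259
x·lx·mx: 0, 0.584, 0.658, 0.651, 0.3, 0.21, 0.072, 0 → Σ = 2.475
T = 2.475 / 1.259 = 1.965846… → 1.97

1.97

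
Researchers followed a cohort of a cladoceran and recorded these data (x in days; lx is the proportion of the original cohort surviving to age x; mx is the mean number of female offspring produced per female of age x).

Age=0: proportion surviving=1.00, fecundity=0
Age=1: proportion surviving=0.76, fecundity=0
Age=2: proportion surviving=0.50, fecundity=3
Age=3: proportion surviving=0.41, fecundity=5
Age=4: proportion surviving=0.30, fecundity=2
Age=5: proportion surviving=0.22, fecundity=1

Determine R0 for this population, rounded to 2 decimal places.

4.37

lx·mx by age: 0, 0, 1.5, 2.05, 0.6, 0.22
R0 = Σ lx·mx = 4.37 → 4.37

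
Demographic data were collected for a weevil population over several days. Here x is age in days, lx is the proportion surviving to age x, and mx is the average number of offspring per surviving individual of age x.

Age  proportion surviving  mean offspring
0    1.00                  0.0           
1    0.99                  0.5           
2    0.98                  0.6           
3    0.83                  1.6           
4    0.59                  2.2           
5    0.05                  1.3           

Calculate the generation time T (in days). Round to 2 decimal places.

2.96

lx·mx: 0, 0.495, 0.588, 1.328, 1.298, 0.065 → R0 = 3.774
x·lx·mx: 0, 0.495, 1.176, 3.984, 5.192, 0.325 → Σ = 11.172
T = 11.172 / 3.774 = 2.960254… → 2.96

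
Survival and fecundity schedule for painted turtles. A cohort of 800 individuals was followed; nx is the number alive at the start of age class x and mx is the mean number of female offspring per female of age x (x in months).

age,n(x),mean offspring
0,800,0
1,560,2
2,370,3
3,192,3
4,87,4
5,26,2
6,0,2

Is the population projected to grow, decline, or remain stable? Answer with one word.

growing

lx = nx/n0 = nx/800: 1, 0.7, 0.4625, 0.24, 0.10875, 0.0325, 0
R0 = Σ lx·mx = 0 + 1.4 + 1.3875 + 0.72 + 0.435 + 0.065 + 0 = 4.0075
R0 > 1, so the population is growing.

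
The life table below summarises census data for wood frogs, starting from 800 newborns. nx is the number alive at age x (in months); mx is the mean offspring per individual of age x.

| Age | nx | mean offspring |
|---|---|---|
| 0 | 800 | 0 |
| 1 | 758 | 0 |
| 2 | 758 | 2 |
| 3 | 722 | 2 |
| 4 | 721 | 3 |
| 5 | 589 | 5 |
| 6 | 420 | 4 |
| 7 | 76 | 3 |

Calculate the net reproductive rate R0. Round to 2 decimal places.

lx = nx/n0 = nx/800: 1, 0.9475, 0.9475, 0.9025, 0.90125, 0.73625, 0.525, 0.095
lx·mx by age: 0, 0, 1.895, 1.805, 2.70375, 3.68125, 2.1, 0.285
R0 = Σ lx·mx = 12.47 → 12.47

12.47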